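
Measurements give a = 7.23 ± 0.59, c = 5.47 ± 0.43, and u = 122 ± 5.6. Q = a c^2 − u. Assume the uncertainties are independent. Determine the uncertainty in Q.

Let p = a·c^2 = 216. δp/p = √((1·δa/a)² + (2·δc/c)²) = √(0.00666 + 0.0247) = 0.177, so δp = 38.3.
Q = p − u: δQ = √(δp² + δu²) = √(1470 + 31.4) = 38.7

38.7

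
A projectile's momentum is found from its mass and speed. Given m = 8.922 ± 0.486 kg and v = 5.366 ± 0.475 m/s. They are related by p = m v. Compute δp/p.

0.104

p is a product of powers, so relative uncertainties combine in quadrature:
  (1·δm/m)² = (1×0.0545)² = 0.00297;  (1·δv/v)² = (1×0.0885)² = 0.00784
δp/p = √(0.0108) = 0.104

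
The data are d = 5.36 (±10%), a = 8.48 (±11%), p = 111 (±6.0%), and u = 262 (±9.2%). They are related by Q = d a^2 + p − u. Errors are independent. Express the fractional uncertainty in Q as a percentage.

41.1%

Let w = d·a^2 = 385. δw/w = √((1·δd/d)² + (2·δa/a)²) = √(0.0100 + 0.0484) = 0.242, so δw = 93.1.
Q = w + p − u: δQ = √(δw² + δp² + δu²) = √(8680 + 44.4 + 581) = 96.4
Q = 234, so δQ/Q = 96.4/234 = 0.411.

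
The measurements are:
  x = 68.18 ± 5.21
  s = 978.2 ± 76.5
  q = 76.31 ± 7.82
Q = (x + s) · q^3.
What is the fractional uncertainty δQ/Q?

Let u = x + s = 1046. δu = √(δx² + δs²) = √(27.1 + 5850) = 76.7, so δu/u = 0.0733.
Q is then a monomial in u, q:
δQ/Q = √((δu/u)² + (3·δq/q)²) = √(0.00537 + 0.0945) = 0.316

0.316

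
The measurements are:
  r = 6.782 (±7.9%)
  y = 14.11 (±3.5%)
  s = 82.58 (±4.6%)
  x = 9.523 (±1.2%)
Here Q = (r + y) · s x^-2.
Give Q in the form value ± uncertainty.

Let u = r + y = 20.89. δu = √(δr² + δy²) = √(0.287 + 0.244) = 0.729, so δu/u = 0.0349.
Q is then a monomial in u, s, x:
δQ/Q = √((δu/u)² + (1·δs/s)² + (-2·δx/x)²) = √(0.00122 + 0.00212 + 0.000576) = 0.0625
Q = 19.02, so δQ = 0.0625 × 19.02 = 1.19.

19.02 ± 1.19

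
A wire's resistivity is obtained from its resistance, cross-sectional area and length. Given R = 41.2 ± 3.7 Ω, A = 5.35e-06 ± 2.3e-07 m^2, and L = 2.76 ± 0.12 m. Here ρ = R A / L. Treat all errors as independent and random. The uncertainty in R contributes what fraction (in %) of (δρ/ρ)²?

68.3%

(δρ/ρ)² = (1·δR/R)² + (1·δA/A)² + (-1·δL/L)²
  R term: (1×0.0898)² = 0.00807
  A term: (1×0.0430)² = 0.00185
  L term: (-1×0.0435)² = 0.00189
Total = 0.0118. Share from R = 0.00807/0.0118 = 0.683.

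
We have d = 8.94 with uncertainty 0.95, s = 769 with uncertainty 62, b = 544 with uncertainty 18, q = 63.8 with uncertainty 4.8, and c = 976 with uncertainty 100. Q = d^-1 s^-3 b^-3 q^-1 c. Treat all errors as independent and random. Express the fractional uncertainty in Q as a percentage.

31.0%

Each factor contributes (exponent × relative error)² to (δQ/Q)²:
  (-1·δd/d)² = (-1×0.106)² = 0.0113;  (-3·δs/s)² = (-3×0.0806)² = 0.0585;  (-3·δb/b)² = (-3×0.0331)² = 0.00985;  (-1·δq/q)² = (-1×0.0752)² = 0.00566;  (1·δc/c)² = (1×0.102)² = 0.0105
δQ/Q = √(0.0958) = 0.310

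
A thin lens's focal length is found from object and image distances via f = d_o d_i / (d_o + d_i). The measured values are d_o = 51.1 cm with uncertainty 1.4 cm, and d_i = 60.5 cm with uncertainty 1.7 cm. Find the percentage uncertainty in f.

∂f/∂d_o = (d_i/(d_o+d_i))² = 0.294;  ∂f/∂d_i = (d_o/(d_o+d_i))² = 0.210
δf = √((∂f/∂d_o · δd_o)² + (∂f/∂d_i · δd_i)²) = √(0.169 + 0.127) = 0.544 cm
f = 27.7 cm, so δf/f = 0.544/27.7 = 0.0197.

1.97%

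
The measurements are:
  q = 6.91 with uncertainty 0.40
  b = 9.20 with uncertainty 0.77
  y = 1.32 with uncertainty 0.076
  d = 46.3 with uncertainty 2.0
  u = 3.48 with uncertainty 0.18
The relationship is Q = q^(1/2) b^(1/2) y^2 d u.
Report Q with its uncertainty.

2240 ± 320

Q is a product of powers, so relative uncertainties combine in quadrature:
  (½·δq/q)² = (0.5×0.0579)² = 0.000838;  (½·δb/b)² = (0.5×0.0837)² = 0.00175;  (2·δy/y)² = (2×0.0576)² = 0.0133;  (1·δd/d)² = (1×0.0432)² = 0.00187;  (1·δu/u)² = (1×0.0517)² = 0.00268
δQ/Q = √(0.0204) = 0.143
Q = 2240, so δQ = 0.143 × 2240 = 320.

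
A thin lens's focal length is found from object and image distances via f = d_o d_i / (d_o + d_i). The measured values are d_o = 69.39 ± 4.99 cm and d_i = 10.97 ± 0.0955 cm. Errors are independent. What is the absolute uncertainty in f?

0.117 cm

∂f/∂d_o = (d_i/(d_o+d_i))² = 0.0186;  ∂f/∂d_i = (d_o/(d_o+d_i))² = 0.746
δf = √((∂f/∂d_o · δd_o)² + (∂f/∂d_i · δd_i)²) = √(0.00865 + 0.00507) = 0.117 cm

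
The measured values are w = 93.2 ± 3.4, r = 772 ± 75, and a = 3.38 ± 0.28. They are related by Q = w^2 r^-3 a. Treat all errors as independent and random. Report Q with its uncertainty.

Relative error in a monomial: (δQ/Q)² = Σ (nᵢ · δxᵢ/xᵢ)².
  (2·δw/w)² = (2×0.0365)² = 0.00532;  (-3·δr/r)² = (-3×0.0972)² = 0.0849;  (1·δa/a)² = (1×0.0828)² = 0.00686
δQ/Q = √(0.0971) = 0.312
Q = 6.38e-05, so δQ = 0.312 × 6.38e-05 = 1.99e-05.

(6.38 ± 1.99) × 10^-5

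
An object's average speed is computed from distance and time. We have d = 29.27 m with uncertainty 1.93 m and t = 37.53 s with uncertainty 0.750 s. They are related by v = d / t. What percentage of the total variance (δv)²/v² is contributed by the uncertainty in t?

8.41%

(δv/v)² = (1·δd/d)² + (-1·δt/t)²
  d term: (1×0.0659)² = 0.00435
  t term: (-1×0.0200)² = 0.000399
Total = 0.00475. Share from t = 0.000399/0.00475 = 0.0841.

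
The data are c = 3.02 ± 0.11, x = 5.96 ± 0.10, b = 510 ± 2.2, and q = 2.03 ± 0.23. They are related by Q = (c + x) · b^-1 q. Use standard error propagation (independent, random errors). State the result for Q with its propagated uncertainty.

Let u = c + x = 8.98. δu = √(δc² + δx²) = √(0.0121 + 0.0100) = 0.149, so δu/u = 0.0166.
Q is then a monomial in u, b, q:
δQ/Q = √((δu/u)² + (-1·δb/b)² + (1·δq/q)²) = √(0.000274 + 1.86e-05 + 0.0128) = 0.115
Q = 0.0357, so δQ = 0.115 × 0.0357 = 0.00410.

0.0357 ± 0.00410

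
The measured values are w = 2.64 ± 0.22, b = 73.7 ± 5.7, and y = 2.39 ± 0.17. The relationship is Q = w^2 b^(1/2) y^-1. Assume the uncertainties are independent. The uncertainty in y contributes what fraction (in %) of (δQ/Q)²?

(δQ/Q)² = (2·δw/w)² + (½·δb/b)² + (-1·δy/y)²
  w term: (2×0.0833)² = 0.0278
  b term: (0.5×0.0773)² = 0.00150
  y term: (-1×0.0711)² = 0.00506
Total = 0.0343. Share from y = 0.00506/0.0343 = 0.147.

14.7%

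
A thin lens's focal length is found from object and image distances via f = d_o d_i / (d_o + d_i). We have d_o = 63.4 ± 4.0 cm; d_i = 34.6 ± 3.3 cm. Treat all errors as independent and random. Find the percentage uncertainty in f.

∂f/∂d_o = (d_i/(d_o+d_i))² = 0.125;  ∂f/∂d_i = (d_o/(d_o+d_i))² = 0.419
δf = √((∂f/∂d_o · δd_o)² + (∂f/∂d_i · δd_i)²) = √(0.249 + 1.91) = 1.47 cm
f = 22.4 cm, so δf/f = 1.47/22.4 = 0.0656.

6.56%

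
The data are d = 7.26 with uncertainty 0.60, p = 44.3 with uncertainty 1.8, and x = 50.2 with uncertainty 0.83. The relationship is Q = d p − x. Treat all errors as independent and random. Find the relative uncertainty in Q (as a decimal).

0.109

Let w = d·p = 322. δw/w = √((1·δd/d)² + (1·δp/p)²) = √(0.00683 + 0.00165) = 0.0921, so δw = 29.6.
Q = w − x: δQ = √(δw² + δx²) = √(877 + 0.689) = 29.6
Q = 271, so δQ/Q = 29.6/271 = 0.109.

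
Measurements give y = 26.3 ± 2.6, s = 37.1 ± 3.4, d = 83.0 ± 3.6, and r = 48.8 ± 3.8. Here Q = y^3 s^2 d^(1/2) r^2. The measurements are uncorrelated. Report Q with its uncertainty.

(5.43 ± 2.08) × 10^11

Since Q is a product/quotient, work with relative uncertainties:
  (3·δy/y)² = (3×0.0989)² = 0.0880;  (2·δs/s)² = (2×0.0916)² = 0.0336;  (½·δd/d)² = (0.5×0.0434)² = 0.000470;  (2·δr/r)² = (2×0.0779)² = 0.0243
δQ/Q = √(0.146) = 0.382
Q = 5.43e+11, so δQ = 0.382 × 5.43e+11 = 2.08e+11.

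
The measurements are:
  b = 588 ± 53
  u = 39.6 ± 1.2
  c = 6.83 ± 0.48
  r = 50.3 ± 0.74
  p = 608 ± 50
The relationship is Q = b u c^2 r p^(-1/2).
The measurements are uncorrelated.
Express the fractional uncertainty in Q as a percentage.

17.5%

Relative error in a monomial: (δQ/Q)² = Σ (nᵢ · δxᵢ/xᵢ)².
  (1·δb/b)² = (1×0.0901)² = 0.00812;  (1·δu/u)² = (1×0.0303)² = 0.000918;  (2·δc/c)² = (2×0.0703)² = 0.0198;  (1·δr/r)² = (1×0.0147)² = 0.000216;  (−½·δp/p)² = (-0.5×0.0822)² = 0.00169
δQ/Q = √(0.0307) = 0.175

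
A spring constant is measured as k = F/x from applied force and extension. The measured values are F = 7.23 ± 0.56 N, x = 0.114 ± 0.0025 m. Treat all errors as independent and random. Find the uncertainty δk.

Each factor contributes (exponent × relative error)² to (δk/k)²:
  (1·δF/F)² = (1×0.0775)² = 0.00600;  (-1·δx/x)² = (-1×0.0219)² = 0.000481
δk/k = √(0.00648) = 0.0805
k = 63.4 N/m, so δk = 0.0805 × 63.4 = 5.11 N/m.

5.11 N/m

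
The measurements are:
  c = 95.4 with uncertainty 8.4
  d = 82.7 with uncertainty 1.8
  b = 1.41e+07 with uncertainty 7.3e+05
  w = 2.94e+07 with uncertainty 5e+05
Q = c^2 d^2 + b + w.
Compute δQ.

1.13e+07

Let p = c^2·d^2 = 6.22e+07. δp/p = √((2·δc/c)² + (2·δd/d)²) = √(0.0310 + 0.00189) = 0.181, so δp = 1.13e+07.
Q = p + b + w: δQ = √(δp² + δb² + δw²) = √(1.27e+14 + 5.33e+11 + 2.5e+11) = 1.13e+07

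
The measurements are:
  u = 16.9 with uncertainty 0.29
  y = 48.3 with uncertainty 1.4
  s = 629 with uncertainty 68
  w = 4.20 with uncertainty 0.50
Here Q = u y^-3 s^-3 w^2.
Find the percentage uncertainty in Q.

Since Q is a product/quotient, work with relative uncertainties:
  (1·δu/u)² = (1×0.0172)² = 0.000294;  (-3·δy/y)² = (-3×0.0290)² = 0.00756;  (-3·δs/s)² = (-3×0.108)² = 0.105;  (2·δw/w)² = (2×0.119)² = 0.0567
δQ/Q = √(0.170) = 0.412

41.2%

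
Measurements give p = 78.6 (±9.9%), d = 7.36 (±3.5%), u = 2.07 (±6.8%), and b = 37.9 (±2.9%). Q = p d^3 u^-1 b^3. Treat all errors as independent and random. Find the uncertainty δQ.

1.5e+08

For a monomial Q ∝ p, d^3, u^-1, b^3, fractional errors add in quadrature:
  (1·δp/p)² = (1×0.0990)² = 0.00980;  (3·δd/d)² = (3×0.0350)² = 0.0110;  (-1·δu/u)² = (-1×0.0680)² = 0.00462;  (3·δb/b)² = (3×0.0290)² = 0.00757
δQ/Q = √(0.0330) = 0.182
Q = 8.24e+08, so δQ = 0.182 × 8.24e+08 = 1.5e+08.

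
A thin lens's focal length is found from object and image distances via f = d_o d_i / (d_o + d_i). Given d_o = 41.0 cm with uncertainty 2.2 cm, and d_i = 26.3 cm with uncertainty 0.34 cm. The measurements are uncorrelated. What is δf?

0.359 cm

∂f/∂d_o = (d_i/(d_o+d_i))² = 0.153;  ∂f/∂d_i = (d_o/(d_o+d_i))² = 0.371
δf = √((∂f/∂d_o · δd_o)² + (∂f/∂d_i · δd_i)²) = √(0.113 + 0.0159) = 0.359 cm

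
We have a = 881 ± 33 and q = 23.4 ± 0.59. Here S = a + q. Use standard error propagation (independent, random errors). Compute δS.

33.0

S is a linear combination, so absolute uncertainties add in quadrature:
  (δa)² = 1090;  (δq)² = 0.348
δS = √(1090) = 33.0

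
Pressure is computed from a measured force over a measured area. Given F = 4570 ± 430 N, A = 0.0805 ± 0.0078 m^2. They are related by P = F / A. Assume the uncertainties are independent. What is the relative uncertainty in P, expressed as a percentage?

Products/powers → add relative errors in quadrature, weighted by exponent:
  (1·δF/F)² = (1×0.0941)² = 0.00885;  (-1·δA/A)² = (-1×0.0969)² = 0.00939
δP/P = √(0.0182) = 0.135

13.5%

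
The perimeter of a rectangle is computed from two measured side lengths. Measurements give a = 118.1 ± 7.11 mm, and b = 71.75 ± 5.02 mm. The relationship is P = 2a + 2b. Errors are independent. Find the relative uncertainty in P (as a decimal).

0.0458

Each term contributes (cᵢ δxᵢ)² to (δP)²:
  (2·δa)² = 202;  (2·δb)² = 101
δP = √(303) = 17.4 mm
P = 379.7 mm, so δP/P = 17.4/379.7 = 0.0458.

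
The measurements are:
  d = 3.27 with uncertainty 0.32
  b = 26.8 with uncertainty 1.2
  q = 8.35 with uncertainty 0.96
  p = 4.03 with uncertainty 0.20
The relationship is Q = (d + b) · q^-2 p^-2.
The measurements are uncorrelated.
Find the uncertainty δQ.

Let u = d + b = 30.1. δu = √(δd² + δb²) = √(0.102 + 1.44) = 1.24, so δu/u = 0.0413.
Q is then a monomial in u, q, p:
δQ/Q = √((δu/u)² + (-2·δq/q)² + (-2·δp/p)²) = √(0.00171 + 0.0529 + 0.00985) = 0.254
Q = 0.0266, so δQ = 0.254 × 0.0266 = 0.00674.

0.00674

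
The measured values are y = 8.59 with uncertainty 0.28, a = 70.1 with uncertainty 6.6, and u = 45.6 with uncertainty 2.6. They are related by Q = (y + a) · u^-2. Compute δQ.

Let w = y + a = 78.7. δw = √(δy² + δa²) = √(0.0784 + 43.6) = 6.61, so δw/w = 0.0839.
Q is then a monomial in w, u:
δQ/Q = √((δw/w)² + (-2·δu/u)²) = √(0.00705 + 0.0130) = 0.142
Q = 0.0378, so δQ = 0.142 × 0.0378 = 0.00536.

0.00536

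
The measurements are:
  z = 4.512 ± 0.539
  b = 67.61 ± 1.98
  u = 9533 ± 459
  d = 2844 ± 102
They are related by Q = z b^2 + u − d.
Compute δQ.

Let p = z·b^2 = 20620. δp/p = √((1·δz/z)² + (2·δb/b)²) = √(0.0143 + 0.00343) = 0.133, so δp = 2740.
Q = p + u − d: δQ = √(δp² + δu² + δd²) = √(7.53e+06 + 2.11e+05 + 10400) = 2780

2780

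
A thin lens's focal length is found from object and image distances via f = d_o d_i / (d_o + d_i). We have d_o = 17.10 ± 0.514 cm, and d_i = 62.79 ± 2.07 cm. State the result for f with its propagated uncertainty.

13.44 ± 0.331 cm

∂f/∂d_o = (d_i/(d_o+d_i))² = 0.618;  ∂f/∂d_i = (d_o/(d_o+d_i))² = 0.0458
δf = √((∂f/∂d_o · δd_o)² + (∂f/∂d_i · δd_i)²) = √(0.101 + 0.00899) = 0.331 cm
f = 13.44 cm.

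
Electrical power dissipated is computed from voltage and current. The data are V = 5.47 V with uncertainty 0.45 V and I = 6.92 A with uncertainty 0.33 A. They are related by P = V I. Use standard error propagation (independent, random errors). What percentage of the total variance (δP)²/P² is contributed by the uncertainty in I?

25.2%

(δP/P)² = (1·δV/V)² + (1·δI/I)²
  V term: (1×0.0823)² = 0.00677
  I term: (1×0.0477)² = 0.00227
Total = 0.00904. Share from I = 0.00227/0.00904 = 0.252.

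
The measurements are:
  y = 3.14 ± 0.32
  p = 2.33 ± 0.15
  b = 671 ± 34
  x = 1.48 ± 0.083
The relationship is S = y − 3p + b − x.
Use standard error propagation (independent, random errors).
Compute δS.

For a sum/difference, combine absolute errors in quadrature:
  (δy)² = 0.102;  (3·δp)² = 0.202;  (δb)² = 1160;  (δx)² = 0.00689
δS = √(1160) = 34.0

34.0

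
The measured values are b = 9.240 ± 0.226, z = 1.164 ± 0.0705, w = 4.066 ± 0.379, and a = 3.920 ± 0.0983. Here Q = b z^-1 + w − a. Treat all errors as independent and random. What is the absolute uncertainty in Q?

0.650

Let p = b·z^-1 = 7.938. δp/p = √((1·δb/b)² + (-1·δz/z)²) = √(0.000598 + 0.00367) = 0.0653, so δp = 0.519.
Q = p + w − a: δQ = √(δp² + δw² + δa²) = √(0.269 + 0.144 + 0.00966) = 0.650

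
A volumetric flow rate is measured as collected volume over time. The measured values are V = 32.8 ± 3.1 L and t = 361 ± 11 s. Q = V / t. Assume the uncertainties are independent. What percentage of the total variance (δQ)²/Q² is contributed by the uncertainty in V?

90.6%

(δQ/Q)² = (1·δV/V)² + (-1·δt/t)²
  V term: (1×0.0945)² = 0.00893
  t term: (-1×0.0305)² = 0.000928
Total = 0.00986. Share from V = 0.00893/0.00986 = 0.906.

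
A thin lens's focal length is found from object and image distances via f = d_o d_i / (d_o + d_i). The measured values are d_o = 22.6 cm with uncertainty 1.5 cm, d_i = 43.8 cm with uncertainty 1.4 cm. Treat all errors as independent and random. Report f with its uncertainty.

∂f/∂d_o = (d_i/(d_o+d_i))² = 0.435;  ∂f/∂d_i = (d_o/(d_o+d_i))² = 0.116
δf = √((∂f/∂d_o · δd_o)² + (∂f/∂d_i · δd_i)²) = √(0.426 + 0.0263) = 0.673 cm
f = 14.9 cm.

14.9 ± 0.673 cm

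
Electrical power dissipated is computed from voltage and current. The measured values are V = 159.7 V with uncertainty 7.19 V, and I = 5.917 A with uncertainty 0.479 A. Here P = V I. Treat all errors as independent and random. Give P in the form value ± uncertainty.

Since P is a product/quotient, work with relative uncertainties:
  (1·δV/V)² = (1×0.0450)² = 0.00203;  (1·δI/I)² = (1×0.0810)² = 0.00655
δP/P = √(0.00858) = 0.0926
P = 944.9 W, so δP = 0.0926 × 944.9 = 87.5 W.

944.9 ± 87.5 W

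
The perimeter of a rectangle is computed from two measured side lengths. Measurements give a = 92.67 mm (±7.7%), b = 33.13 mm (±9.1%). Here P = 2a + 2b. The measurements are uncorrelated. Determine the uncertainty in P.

Sums and differences: (δP)² = Σ (cᵢ δxᵢ)².
  (2·δa)² = 204;  (2·δb)² = 36.4
δP = √(240) = 15.5 mm

15.5 mm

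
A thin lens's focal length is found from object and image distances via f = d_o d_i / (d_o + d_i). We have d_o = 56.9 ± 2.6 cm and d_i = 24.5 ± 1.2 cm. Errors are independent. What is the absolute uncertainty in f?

0.632 cm

∂f/∂d_o = (d_i/(d_o+d_i))² = 0.0906;  ∂f/∂d_i = (d_o/(d_o+d_i))² = 0.489
δf = √((∂f/∂d_o · δd_o)² + (∂f/∂d_i · δd_i)²) = √(0.0555 + 0.344) = 0.632 cm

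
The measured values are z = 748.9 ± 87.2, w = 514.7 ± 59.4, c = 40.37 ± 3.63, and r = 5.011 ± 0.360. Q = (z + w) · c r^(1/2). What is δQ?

14600

Let u = z + w = 1264. δu = √(δz² + δw²) = √(7600 + 3530) = 106, so δu/u = 0.0835.
Q is then a monomial in u, c, r:
δQ/Q = √((δu/u)² + (1·δc/c)² + (½·δr/r)²) = √(0.00697 + 0.00809 + 0.00129) = 0.128
Q = 114200, so δQ = 0.128 × 114200 = 14600.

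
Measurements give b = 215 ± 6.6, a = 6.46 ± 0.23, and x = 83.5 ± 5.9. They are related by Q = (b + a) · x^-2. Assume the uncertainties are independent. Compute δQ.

0.00459

Let u = b + a = 221. δu = √(δb² + δa²) = √(43.6 + 0.0529) = 6.60, so δu/u = 0.0298.
Q is then a monomial in u, x:
δQ/Q = √((δu/u)² + (-2·δx/x)²) = √(0.000889 + 0.0200) = 0.144
Q = 0.0318, so δQ = 0.144 × 0.0318 = 0.00459.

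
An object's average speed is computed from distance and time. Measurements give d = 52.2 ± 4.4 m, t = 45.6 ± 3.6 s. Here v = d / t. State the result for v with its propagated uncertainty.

Products/powers → add relative errors in quadrature, weighted by exponent:
  (1·δd/d)² = (1×0.0843)² = 0.00711;  (-1·δt/t)² = (-1×0.0789)² = 0.00623
δv/v = √(0.0133) = 0.115
v = 1.14 m/s, so δv = 0.115 × 1.14 = 0.132 m/s.

1.14 ± 0.132 m/s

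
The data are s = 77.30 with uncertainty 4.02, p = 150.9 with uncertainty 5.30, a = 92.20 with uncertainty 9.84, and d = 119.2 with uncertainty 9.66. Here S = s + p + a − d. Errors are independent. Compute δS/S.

0.0761

Sums and differences: (δS)² = Σ (cᵢ δxᵢ)².
  (δs)² = 16.2;  (δp)² = 28.1;  (δa)² = 96.8;  (δd)² = 93.3
δS = √(234) = 15.3
S = 201.2, so δS/S = 15.3/201.2 = 0.0761.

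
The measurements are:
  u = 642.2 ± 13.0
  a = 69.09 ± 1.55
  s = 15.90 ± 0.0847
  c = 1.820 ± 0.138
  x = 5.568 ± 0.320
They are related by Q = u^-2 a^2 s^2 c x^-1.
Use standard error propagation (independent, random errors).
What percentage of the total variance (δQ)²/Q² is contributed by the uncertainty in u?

(δQ/Q)² = (-2·δu/u)² + (2·δa/a)² + (2·δs/s)² + (1·δc/c)² + (-1·δx/x)²
  u term: (-2×0.0202)² = 0.00164
  a term: (2×0.0224)² = 0.00201
  s term: (2×0.00533)² = 0.000114
  c term: (1×0.0758)² = 0.00575
  x term: (-1×0.0575)² = 0.00330
Total = 0.0128. Share from u = 0.00164/0.0128 = 0.128.

12.8%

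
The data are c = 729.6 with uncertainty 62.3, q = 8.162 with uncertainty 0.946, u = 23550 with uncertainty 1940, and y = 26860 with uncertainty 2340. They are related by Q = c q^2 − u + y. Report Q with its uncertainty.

Let p = c·q^2 = 48600. δp/p = √((1·δc/c)² + (2·δq/q)²) = √(0.00729 + 0.0537) = 0.247, so δp = 12000.
Q = p − u + y: δQ = √(δp² + δu² + δy²) = √(1.44e+08 + 3.76e+06 + 5.48e+06) = 12400
Q = 51910.

51910 ± 12400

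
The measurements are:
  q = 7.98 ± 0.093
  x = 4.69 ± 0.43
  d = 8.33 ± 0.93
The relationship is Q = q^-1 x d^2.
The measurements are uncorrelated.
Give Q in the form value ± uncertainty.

40.8 ± 9.86

Each factor contributes (exponent × relative error)² to (δQ/Q)²:
  (-1·δq/q)² = (-1×0.0117)² = 0.000136;  (1·δx/x)² = (1×0.0917)² = 0.00841;  (2·δd/d)² = (2×0.112)² = 0.0499
δQ/Q = √(0.0584) = 0.242
Q = 40.8, so δQ = 0.242 × 40.8 = 9.86.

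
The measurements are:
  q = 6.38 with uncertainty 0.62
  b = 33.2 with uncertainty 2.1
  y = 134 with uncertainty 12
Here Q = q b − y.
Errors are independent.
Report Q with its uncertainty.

Let p = q·b = 212. δp/p = √((1·δq/q)² + (1·δb/b)²) = √(0.00944 + 0.00400) = 0.116, so δp = 24.6.
Q = p − y: δQ = √(δp² + δy²) = √(603 + 144) = 27.3
Q = 77.8.

77.8 ± 27.3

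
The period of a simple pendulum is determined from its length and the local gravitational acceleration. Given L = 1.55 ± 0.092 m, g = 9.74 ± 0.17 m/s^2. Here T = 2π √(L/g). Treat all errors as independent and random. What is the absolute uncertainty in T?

0.0775 s

Each factor contributes (exponent × relative error)² to (δT/T)²:
  (½·δL/L)² = (0.5×0.0594)² = 0.000881;  (−½·δg/g)² = (-0.5×0.0175)² = 7.62e-05
δT/T = √(0.000957) = 0.0309
T = 2.51 s, so δT = 0.0309 × 2.51 = 0.0775 s.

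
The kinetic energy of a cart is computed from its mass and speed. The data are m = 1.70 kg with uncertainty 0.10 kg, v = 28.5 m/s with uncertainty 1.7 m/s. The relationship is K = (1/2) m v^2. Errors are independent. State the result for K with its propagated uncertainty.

690 ± 91.8 J

Each factor contributes (exponent × relative error)² to (δK/K)²:
  (1·δm/m)² = (1×0.0588)² = 0.00346;  (2·δv/v)² = (2×0.0596)² = 0.0142
δK/K = √(0.0177) = 0.133
K = 690 J, so δK = 0.133 × 690 = 91.8 J.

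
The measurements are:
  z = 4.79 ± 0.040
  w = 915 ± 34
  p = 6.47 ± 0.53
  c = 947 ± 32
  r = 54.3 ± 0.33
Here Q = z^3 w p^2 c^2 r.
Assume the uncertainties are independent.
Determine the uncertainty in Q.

3.75e+13

Q is a product of powers, so relative uncertainties combine in quadrature:
  (3·δz/z)² = (3×0.00835)² = 0.000628;  (1·δw/w)² = (1×0.0372)² = 0.00138;  (2·δp/p)² = (2×0.0819)² = 0.0268;  (2·δc/c)² = (2×0.0338)² = 0.00457;  (1·δr/r)² = (1×0.00608)² = 3.69e-05
δQ/Q = √(0.0335) = 0.183
Q = 2.05e+14, so δQ = 0.183 × 2.05e+14 = 3.75e+13.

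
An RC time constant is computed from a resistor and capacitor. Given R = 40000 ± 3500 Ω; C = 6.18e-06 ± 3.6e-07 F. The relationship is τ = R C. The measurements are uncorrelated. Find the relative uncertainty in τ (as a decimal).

Since τ is a product/quotient, work with relative uncertainties:
  (1·δR/R)² = (1×0.0875)² = 0.00766;  (1·δC/C)² = (1×0.0583)² = 0.00339
δτ/τ = √(0.0110) = 0.105

0.105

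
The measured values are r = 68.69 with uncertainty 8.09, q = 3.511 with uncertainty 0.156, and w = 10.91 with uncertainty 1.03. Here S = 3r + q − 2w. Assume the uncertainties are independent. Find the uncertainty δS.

24.4

S is a linear combination, so absolute uncertainties add in quadrature:
  (3·δr)² = 589;  (δq)² = 0.0243;  (2·δw)² = 4.24
δS = √(593) = 24.4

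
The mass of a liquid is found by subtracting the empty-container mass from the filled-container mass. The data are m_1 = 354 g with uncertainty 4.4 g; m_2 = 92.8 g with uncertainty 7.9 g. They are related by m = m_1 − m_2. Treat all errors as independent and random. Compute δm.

9.04 g

m is a linear combination, so absolute uncertainties add in quadrature:
  (δm_1)² = 19.4;  (δm_2)² = 62.4
δm = √(81.8) = 9.04 g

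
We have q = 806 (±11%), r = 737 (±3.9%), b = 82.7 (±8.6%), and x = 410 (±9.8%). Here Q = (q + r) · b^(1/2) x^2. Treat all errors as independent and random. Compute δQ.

Let u = q + r = 1540. δu = √(δq² + δr²) = √(7860 + 826) = 93.2, so δu/u = 0.0604.
Q is then a monomial in u, b, x:
δQ/Q = √((δu/u)² + (½·δb/b)² + (2·δx/x)²) = √(0.00365 + 0.00185 + 0.0384) = 0.210
Q = 2.36e+09, so δQ = 0.210 × 2.36e+09 = 4.94e+08.

4.94e+08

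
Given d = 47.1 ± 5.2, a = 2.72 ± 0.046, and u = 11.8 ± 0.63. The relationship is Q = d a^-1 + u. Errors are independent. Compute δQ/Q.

0.0699

Let p = d·a^-1 = 17.3. δp/p = √((1·δd/d)² + (-1·δa/a)²) = √(0.0122 + 0.000286) = 0.112, so δp = 1.93.
Q = p + u: δQ = √(δp² + δu²) = √(3.74 + 0.397) = 2.03
Q = 29.1, so δQ/Q = 2.03/29.1 = 0.0699.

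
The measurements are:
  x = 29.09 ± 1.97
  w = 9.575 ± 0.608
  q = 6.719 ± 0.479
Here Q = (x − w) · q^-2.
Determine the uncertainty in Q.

0.0767

Let u = x − w = 19.52. δu = √(δx² + δw²) = √(3.88 + 0.370) = 2.06, so δu/u = 0.106.
Q is then a monomial in u, q:
δQ/Q = √((δu/u)² + (-2·δq/q)²) = √(0.0112 + 0.0203) = 0.177
Q = 0.4323, so δQ = 0.177 × 0.4323 = 0.0767.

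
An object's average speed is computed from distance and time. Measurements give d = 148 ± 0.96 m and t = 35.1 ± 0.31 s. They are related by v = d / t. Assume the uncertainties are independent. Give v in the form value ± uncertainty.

4.22 ± 0.0462 m/s

Products/powers → add relative errors in quadrature, weighted by exponent:
  (1·δd/d)² = (1×0.00649)² = 4.21e-05;  (-1·δt/t)² = (-1×0.00883)² = 7.8e-05
δv/v = √(0.000120) = 0.0110
v = 4.22 m/s, so δv = 0.0110 × 4.22 = 0.0462 m/s.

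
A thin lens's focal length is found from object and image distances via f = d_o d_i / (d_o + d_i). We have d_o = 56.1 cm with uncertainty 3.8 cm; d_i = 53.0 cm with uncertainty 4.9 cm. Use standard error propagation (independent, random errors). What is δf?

1.58 cm

∂f/∂d_o = (d_i/(d_o+d_i))² = 0.236;  ∂f/∂d_i = (d_o/(d_o+d_i))² = 0.264
δf = √((∂f/∂d_o · δd_o)² + (∂f/∂d_i · δd_i)²) = √(0.804 + 1.68) = 1.58 cm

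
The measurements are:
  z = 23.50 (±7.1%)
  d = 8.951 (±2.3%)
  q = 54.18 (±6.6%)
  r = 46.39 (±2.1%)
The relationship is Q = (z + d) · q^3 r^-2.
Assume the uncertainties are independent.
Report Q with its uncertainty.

2398 ± 501

Let u = z + d = 32.45. δu = √(δz² + δd²) = √(2.78 + 0.0424) = 1.68, so δu/u = 0.0518.
Q is then a monomial in u, q, r:
δQ/Q = √((δu/u)² + (3·δq/q)² + (-2·δr/r)²) = √(0.00268 + 0.0392 + 0.00176) = 0.209
Q = 2398, so δQ = 0.209 × 2398 = 501.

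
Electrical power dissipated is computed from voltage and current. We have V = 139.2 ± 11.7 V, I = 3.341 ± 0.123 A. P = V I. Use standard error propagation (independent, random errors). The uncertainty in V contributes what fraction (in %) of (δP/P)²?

(δP/P)² = (1·δV/V)² + (1·δI/I)²
  V term: (1×0.0841)² = 0.00706
  I term: (1×0.0368)² = 0.00136
Total = 0.00842. Share from V = 0.00706/0.00842 = 0.839.

83.9%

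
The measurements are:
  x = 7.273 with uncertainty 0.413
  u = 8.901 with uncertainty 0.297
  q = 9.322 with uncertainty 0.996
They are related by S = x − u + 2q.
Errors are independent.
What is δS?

2.06

S is a linear combination, so absolute uncertainties add in quadrature:
  (δx)² = 0.171;  (δu)² = 0.0882;  (2·δq)² = 3.97
δS = √(4.23) = 2.06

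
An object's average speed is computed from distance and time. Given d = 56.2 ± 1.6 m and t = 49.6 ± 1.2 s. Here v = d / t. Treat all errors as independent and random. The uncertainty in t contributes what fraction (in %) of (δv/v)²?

(δv/v)² = (1·δd/d)² + (-1·δt/t)²
  d term: (1×0.0285)² = 0.000811
  t term: (-1×0.0242)² = 0.000585
Total = 0.00140. Share from t = 0.000585/0.00140 = 0.419.

41.9%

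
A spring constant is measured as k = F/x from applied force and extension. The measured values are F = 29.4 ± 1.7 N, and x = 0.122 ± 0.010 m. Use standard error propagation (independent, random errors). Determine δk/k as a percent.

10.0%

Products/powers → add relative errors in quadrature, weighted by exponent:
  (1·δF/F)² = (1×0.0578)² = 0.00334;  (-1·δx/x)² = (-1×0.0820)² = 0.00672
δk/k = √(0.0101) = 0.100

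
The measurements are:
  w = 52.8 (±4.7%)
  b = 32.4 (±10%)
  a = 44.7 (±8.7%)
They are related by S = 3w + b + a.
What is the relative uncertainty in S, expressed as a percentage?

3.82%

Each term contributes (cᵢ δxᵢ)² to (δS)²:
  (3·δw)² = 55.4;  (δb)² = 10.5;  (δa)² = 15.1
δS = √(81.0) = 9.00
S = 235, so δS/S = 9.00/235 = 0.0382.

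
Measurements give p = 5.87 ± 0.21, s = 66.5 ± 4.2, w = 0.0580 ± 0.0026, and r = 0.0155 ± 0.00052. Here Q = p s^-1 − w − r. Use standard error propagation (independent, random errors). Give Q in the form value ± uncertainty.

Let h = p·s^-1 = 0.0883. δh/h = √((1·δp/p)² + (-1·δs/s)²) = √(0.00128 + 0.00399) = 0.0726, so δh = 0.00641.
Q = h − w − r: δQ = √(δh² + δw² + δr²) = √(4.11e-05 + 6.76e-06 + 2.7e-07) = 0.00693
Q = 0.0148.

0.0148 ± 0.00693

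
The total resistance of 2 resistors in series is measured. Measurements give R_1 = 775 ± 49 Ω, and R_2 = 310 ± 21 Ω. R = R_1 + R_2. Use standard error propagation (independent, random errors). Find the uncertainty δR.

53.3 Ω

R is a linear combination, so absolute uncertainties add in quadrature:
  (δR_1)² = 2400;  (δR_2)² = 441
δR = √(2840) = 53.3 Ω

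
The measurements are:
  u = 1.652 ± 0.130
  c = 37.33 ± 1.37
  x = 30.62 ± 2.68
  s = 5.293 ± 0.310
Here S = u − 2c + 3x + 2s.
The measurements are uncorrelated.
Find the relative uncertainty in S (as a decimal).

0.289

S is a linear combination, so absolute uncertainties add in quadrature:
  (δu)² = 0.0169;  (2·δc)² = 7.51;  (3·δx)² = 64.6;  (2·δs)² = 0.384
δS = √(72.6) = 8.52
S = 29.44, so δS/S = 8.52/29.44 = 0.289.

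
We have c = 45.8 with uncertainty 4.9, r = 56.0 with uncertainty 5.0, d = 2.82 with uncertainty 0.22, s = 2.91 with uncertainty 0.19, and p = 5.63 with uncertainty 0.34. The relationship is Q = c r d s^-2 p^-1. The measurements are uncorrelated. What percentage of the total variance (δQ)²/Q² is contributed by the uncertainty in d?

(δQ/Q)² = (1·δc/c)² + (1·δr/r)² + (1·δd/d)² + (-2·δs/s)² + (-1·δp/p)²
  c term: (1×0.107)² = 0.0114
  r term: (1×0.0893)² = 0.00797
  d term: (1×0.0780)² = 0.00609
  s term: (-2×0.0653)² = 0.0171
  p term: (-1×0.0604)² = 0.00365
Total = 0.0462. Share from d = 0.00609/0.0462 = 0.132.

13.2%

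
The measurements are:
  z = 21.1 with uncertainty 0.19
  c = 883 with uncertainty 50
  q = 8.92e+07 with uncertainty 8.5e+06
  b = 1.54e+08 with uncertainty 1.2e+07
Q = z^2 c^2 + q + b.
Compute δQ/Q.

0.0719

Let p = z^2·c^2 = 3.47e+08. δp/p = √((2·δz/z)² + (2·δc/c)²) = √(0.000324 + 0.0128) = 0.115, so δp = 3.98e+07.
Q = p + q + b: δQ = √(δp² + δq² + δb²) = √(1.58e+15 + 7.22e+13 + 1.44e+14) = 4.24e+07
Q = 5.9e+08, so δQ/Q = 4.24e+07/5.9e+08 = 0.0719.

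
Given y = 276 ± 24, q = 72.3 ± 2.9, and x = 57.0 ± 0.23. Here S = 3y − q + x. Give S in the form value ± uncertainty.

813 ± 72.1

Absolute uncertainties add in quadrature for a linear combination:
  (3·δy)² = 5180;  (δq)² = 8.41;  (δx)² = 0.0529
δS = √(5190) = 72.1
S = 813.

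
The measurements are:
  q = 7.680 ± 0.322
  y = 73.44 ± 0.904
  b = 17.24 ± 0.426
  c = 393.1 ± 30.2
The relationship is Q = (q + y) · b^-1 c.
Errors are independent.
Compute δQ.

151

Let u = q + y = 81.12. δu = √(δq² + δy²) = √(0.104 + 0.817) = 0.960, so δu/u = 0.0118.
Q is then a monomial in u, b, c:
δQ/Q = √((δu/u)² + (-1·δb/b)² + (1·δc/c)²) = √(0.000140 + 0.000611 + 0.00590) = 0.0816
Q = 1850, so δQ = 0.0816 × 1850 = 151.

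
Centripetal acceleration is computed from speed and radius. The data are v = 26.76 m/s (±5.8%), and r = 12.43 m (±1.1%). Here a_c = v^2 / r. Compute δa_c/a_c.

Products/powers → add relative errors in quadrature, weighted by exponent:
  (2·δv/v)² = (2×0.0580)² = 0.0135;  (-1·δr/r)² = (-1×0.0110)² = 0.000121
δa_c/a_c = √(0.0136) = 0.117

0.117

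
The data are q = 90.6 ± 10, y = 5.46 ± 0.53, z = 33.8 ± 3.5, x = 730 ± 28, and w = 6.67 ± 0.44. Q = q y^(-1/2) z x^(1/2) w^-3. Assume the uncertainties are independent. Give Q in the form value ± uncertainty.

119 ± 30.4

Since Q is a product/quotient, work with relative uncertainties:
  (1·δq/q)² = (1×0.110)² = 0.0122;  (−½·δy/y)² = (-0.5×0.0971)² = 0.00236;  (1·δz/z)² = (1×0.104)² = 0.0107;  (½·δx/x)² = (0.5×0.0384)² = 0.000368;  (-3·δw/w)² = (-3×0.0660)² = 0.0392
δQ/Q = √(0.0648) = 0.255
Q = 119, so δQ = 0.255 × 119 = 30.4.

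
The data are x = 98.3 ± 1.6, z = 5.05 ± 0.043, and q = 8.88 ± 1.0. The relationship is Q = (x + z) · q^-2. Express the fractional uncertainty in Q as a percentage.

Let u = x + z = 103. δu = √(δx² + δz²) = √(2.56 + 0.00185) = 1.60, so δu/u = 0.0155.
Q is then a monomial in u, q:
δQ/Q = √((δu/u)² + (-2·δq/q)²) = √(0.000240 + 0.0507) = 0.226

22.6%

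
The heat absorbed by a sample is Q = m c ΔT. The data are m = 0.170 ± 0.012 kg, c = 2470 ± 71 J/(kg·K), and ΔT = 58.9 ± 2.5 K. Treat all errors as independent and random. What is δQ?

2160 J

Q is a product of powers, so relative uncertainties combine in quadrature:
  (1·δm/m)² = (1×0.0706)² = 0.00498;  (1·δc/c)² = (1×0.0287)² = 0.000826;  (1·δΔT/ΔT)² = (1×0.0424)² = 0.00180
δQ/Q = √(0.00761) = 0.0872
Q = 24700 J, so δQ = 0.0872 × 24700 = 2160 J.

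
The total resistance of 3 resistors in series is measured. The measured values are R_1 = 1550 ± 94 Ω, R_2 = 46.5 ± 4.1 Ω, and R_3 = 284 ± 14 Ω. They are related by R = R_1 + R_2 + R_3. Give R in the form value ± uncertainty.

For a sum/difference, combine absolute errors in quadrature:
  (δR_1)² = 8840;  (δR_2)² = 16.8;  (δR_3)² = 196
δR = √(9050) = 95.1 Ω
R = 1880 Ω.

1880 ± 95.1 Ω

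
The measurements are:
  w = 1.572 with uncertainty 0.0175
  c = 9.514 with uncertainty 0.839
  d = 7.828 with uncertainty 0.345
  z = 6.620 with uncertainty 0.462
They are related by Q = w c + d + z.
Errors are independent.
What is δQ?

1.45

Let p = w·c = 14.96. δp/p = √((1·δw/w)² + (1·δc/c)²) = √(0.000124 + 0.00778) = 0.0889, so δp = 1.33.
Q = p + d + z: δQ = √(δp² + δd² + δz²) = √(1.77 + 0.119 + 0.213) = 1.45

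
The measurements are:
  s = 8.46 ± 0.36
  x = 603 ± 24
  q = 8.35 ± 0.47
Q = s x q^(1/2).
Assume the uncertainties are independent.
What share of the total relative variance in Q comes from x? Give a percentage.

37.8%

(δQ/Q)² = (1·δs/s)² + (1·δx/x)² + (½·δq/q)²
  s term: (1×0.0426)² = 0.00181
  x term: (1×0.0398)² = 0.00158
  q term: (0.5×0.0563)² = 0.000792
Total = 0.00419. Share from x = 0.00158/0.00419 = 0.378.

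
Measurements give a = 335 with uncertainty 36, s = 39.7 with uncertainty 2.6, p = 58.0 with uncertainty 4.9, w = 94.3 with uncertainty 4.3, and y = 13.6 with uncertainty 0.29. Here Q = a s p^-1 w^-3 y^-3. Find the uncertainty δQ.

2.33e-08

Relative error in a monomial: (δQ/Q)² = Σ (nᵢ · δxᵢ/xᵢ)².
  (1·δa/a)² = (1×0.107)² = 0.0115;  (1·δs/s)² = (1×0.0655)² = 0.00429;  (-1·δp/p)² = (-1×0.0845)² = 0.00714;  (-3·δw/w)² = (-3×0.0456)² = 0.0187;  (-3·δy/y)² = (-3×0.0213)² = 0.00409
δQ/Q = √(0.0458) = 0.214
Q = 1.09e-07, so δQ = 0.214 × 1.09e-07 = 2.33e-08.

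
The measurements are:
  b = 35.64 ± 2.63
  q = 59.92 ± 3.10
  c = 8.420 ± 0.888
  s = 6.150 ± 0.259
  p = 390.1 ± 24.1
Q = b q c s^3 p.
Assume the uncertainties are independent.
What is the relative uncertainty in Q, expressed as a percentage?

19.8%

Products/powers → add relative errors in quadrature, weighted by exponent:
  (1·δb/b)² = (1×0.0738)² = 0.00545;  (1·δq/q)² = (1×0.0517)² = 0.00268;  (1·δc/c)² = (1×0.105)² = 0.0111;  (3·δs/s)² = (3×0.0421)² = 0.0160;  (1·δp/p)² = (1×0.0618)² = 0.00382
δQ/Q = √(0.0390) = 0.198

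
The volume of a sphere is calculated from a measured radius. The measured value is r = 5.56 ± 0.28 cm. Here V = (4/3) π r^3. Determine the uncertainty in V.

Relative error in a monomial: (δV/V)² = Σ (nᵢ · δxᵢ/xᵢ)².
  (3·δr/r)² = (3×0.0504)² = 0.0228
δV/V = √(0.0228) = 0.151
V = 720 cm^3, so δV = 0.151 × 720 = 109 cm^3.

109 cm^3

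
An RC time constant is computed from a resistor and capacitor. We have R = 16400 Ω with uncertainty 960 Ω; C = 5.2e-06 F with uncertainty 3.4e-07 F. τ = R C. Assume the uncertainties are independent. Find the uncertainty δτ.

0.00748 s

Products/powers → add relative errors in quadrature, weighted by exponent:
  (1·δR/R)² = (1×0.0585)² = 0.00343;  (1·δC/C)² = (1×0.0654)² = 0.00428
δτ/τ = √(0.00770) = 0.0878
τ = 0.0853 s, so δτ = 0.0878 × 0.0853 = 0.00748 s.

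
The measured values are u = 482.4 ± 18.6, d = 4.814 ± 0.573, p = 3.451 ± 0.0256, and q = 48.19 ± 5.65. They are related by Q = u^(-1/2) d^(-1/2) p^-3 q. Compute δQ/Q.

Each factor contributes (exponent × relative error)² to (δQ/Q)²:
  (−½·δu/u)² = (-0.5×0.0386)² = 0.000372;  (−½·δd/d)² = (-0.5×0.119)² = 0.00354;  (-3·δp/p)² = (-3×0.00742)² = 0.000495;  (1·δq/q)² = (1×0.117)² = 0.0137
δQ/Q = √(0.0182) = 0.135

0.135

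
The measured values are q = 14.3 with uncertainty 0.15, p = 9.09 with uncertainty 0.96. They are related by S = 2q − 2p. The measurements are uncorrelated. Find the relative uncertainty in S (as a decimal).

0.186

S is a linear combination, so absolute uncertainties add in quadrature:
  (2·δq)² = 0.0900;  (2·δp)² = 3.69
δS = √(3.78) = 1.94
S = 10.4, so δS/S = 1.94/10.4 = 0.186.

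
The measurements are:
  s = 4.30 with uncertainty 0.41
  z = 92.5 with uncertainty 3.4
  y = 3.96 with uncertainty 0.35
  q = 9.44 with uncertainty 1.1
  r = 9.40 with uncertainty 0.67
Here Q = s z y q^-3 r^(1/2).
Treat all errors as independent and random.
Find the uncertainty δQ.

Since Q is a product/quotient, work with relative uncertainties:
  (1·δs/s)² = (1×0.0953)² = 0.00909;  (1·δz/z)² = (1×0.0368)² = 0.00135;  (1·δy/y)² = (1×0.0884)² = 0.00781;  (-3·δq/q)² = (-3×0.117)² = 0.122;  (½·δr/r)² = (0.5×0.0713)² = 0.00127
δQ/Q = √(0.142) = 0.376
Q = 5.74, so δQ = 0.376 × 5.74 = 2.16.

2.16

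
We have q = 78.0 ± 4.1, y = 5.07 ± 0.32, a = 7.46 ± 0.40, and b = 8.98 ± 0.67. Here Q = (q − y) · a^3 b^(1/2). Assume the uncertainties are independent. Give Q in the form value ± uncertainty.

Let u = q − y = 72.9. δu = √(δq² + δy²) = √(16.8 + 0.102) = 4.11, so δu/u = 0.0564.
Q is then a monomial in u, a, b:
δQ/Q = √((δu/u)² + (3·δa/a)² + (½·δb/b)²) = √(0.00318 + 0.0259 + 0.00139) = 0.174
Q = 90700, so δQ = 0.174 × 90700 = 15800.

90700 ± 15800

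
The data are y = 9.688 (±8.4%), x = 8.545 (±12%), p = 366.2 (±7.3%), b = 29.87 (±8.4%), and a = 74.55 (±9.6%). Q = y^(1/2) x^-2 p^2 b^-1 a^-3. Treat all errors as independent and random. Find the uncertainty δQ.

0.000191

For a monomial Q ∝ y^(1/2), x^-2, p^2, b^-1, a^-3, fractional errors add in quadrature:
  (½·δy/y)² = (0.5×0.0840)² = 0.00176;  (-2·δx/x)² = (-2×0.120)² = 0.0576;  (2·δp/p)² = (2×0.0730)² = 0.0213;  (-1·δb/b)² = (-1×0.0840)² = 0.00706;  (-3·δa/a)² = (-3×0.0960)² = 0.0829
δQ/Q = √(0.171) = 0.413
Q = 0.0004619, so δQ = 0.413 × 0.0004619 = 0.000191.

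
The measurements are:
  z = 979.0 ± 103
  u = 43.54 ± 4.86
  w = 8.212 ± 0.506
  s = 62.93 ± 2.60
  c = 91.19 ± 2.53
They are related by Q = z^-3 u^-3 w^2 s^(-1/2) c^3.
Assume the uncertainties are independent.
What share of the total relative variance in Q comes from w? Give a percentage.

6.48%

(δQ/Q)² = (-3·δz/z)² + (-3·δu/u)² + (2·δw/w)² + (−½·δs/s)² + (3·δc/c)²
  z term: (-3×0.105)² = 0.0996
  u term: (-3×0.112)² = 0.112
  w term: (2×0.0616)² = 0.0152
  s term: (-0.5×0.0413)² = 0.000427
  c term: (3×0.0277)² = 0.00693
Total = 0.234. Share from w = 0.0152/0.234 = 0.0648.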